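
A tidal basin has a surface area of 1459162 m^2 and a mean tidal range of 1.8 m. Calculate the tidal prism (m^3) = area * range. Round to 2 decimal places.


Tidal prism = Area * Tidal range
P = 1459162 * 1.8
P = 2626491.60 m^3

2626491.60


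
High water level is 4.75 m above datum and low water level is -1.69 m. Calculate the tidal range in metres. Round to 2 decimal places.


Tidal range = High water - Low water
Tidal range = 4.75 - (-1.69)
Tidal range = 6.44 m

6.44


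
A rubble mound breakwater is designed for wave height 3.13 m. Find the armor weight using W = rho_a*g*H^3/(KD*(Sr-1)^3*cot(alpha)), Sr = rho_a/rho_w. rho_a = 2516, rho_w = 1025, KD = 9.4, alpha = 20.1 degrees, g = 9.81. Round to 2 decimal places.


Sr = rho_a / rho_w = 2516 / 1025 = 2.454634
(Sr - 1) = 1.454634
(Sr - 1)^3 = 3.077948
cot(20.1) = 1 / tan(20.1) = 1 / 0.365948 = 2.732628
Numerator = 2516 * 9.81 * 3.13^3 = 756854.9520
Denominator = 9.4 * 3.077948 * 2.732628 = 79.062359
W = 756854.9520 / 79.062359
W = 9572.89 N

9572.89


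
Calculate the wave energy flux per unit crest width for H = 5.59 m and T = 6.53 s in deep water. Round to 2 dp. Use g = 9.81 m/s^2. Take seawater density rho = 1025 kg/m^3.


P = rho * g^2 * H^2 * T / (32 * pi)
P = 1025 * 9.81^2 * 5.59^2 * 6.53 / (32 * pi)
P = 1025 * 96.2361 * 31.2481 * 6.53 / 100.53096
P = 200216.02 W/m

200216.02


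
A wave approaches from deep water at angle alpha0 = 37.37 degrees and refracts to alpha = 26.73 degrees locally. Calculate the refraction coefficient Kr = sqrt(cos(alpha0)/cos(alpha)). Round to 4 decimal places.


Kr = sqrt(cos(alpha0) / cos(alpha))
cos(37.37) = 0.794733
cos(26.73) = 0.893136
Kr = sqrt(0.794733 / 0.893136)
Kr = sqrt(0.889823)
Kr = 0.9433

0.9433


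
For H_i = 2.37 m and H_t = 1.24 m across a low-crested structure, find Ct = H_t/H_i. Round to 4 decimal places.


Ct = H_t / H_i
Ct = 1.24 / 2.37
Ct = 0.5232

0.5232


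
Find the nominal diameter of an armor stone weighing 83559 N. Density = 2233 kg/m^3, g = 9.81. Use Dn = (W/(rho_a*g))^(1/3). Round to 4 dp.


V = W / (rho_a * g)
V = 83559 / (2233 * 9.81)
V = 83559 / 21905.73
V = 3.814481 m^3
Dn = V^(1/3) = 3.814481^(1/3)
Dn = 1.5625 m

1.5625


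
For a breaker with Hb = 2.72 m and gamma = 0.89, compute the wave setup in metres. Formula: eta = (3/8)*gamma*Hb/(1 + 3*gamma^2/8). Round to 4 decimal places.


eta = (3/8) * gamma * Hb / (1 + 3*gamma^2/8)
Numerator = (3/8) * 0.89 * 2.72 = 0.907800
Denominator = 1 + 3*0.89^2/8 = 1 + 0.297038 = 1.297038
eta = 0.907800 / 1.297038
eta = 0.6999 m

0.6999


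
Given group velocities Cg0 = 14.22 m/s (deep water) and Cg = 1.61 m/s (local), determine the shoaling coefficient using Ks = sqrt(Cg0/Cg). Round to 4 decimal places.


Ks = sqrt(Cg0 / Cg)
Ks = sqrt(14.22 / 1.61)
Ks = sqrt(8.8323)
Ks = 2.9719

2.9719


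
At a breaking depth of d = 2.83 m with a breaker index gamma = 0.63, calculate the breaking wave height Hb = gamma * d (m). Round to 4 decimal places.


Hb = gamma * d
Hb = 0.63 * 2.83
Hb = 1.7829 m

1.7829


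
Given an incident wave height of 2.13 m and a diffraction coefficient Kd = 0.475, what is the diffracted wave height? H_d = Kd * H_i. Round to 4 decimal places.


H_d = Kd * H_i
H_d = 0.475 * 2.13
H_d = 1.0118 m

1.0118


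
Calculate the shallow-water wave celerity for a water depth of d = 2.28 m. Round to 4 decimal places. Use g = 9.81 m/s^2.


Using the shallow-water approximation:
C = sqrt(g * d) = sqrt(9.81 * 2.28)
C = sqrt(22.3668)
C = 4.7294 m/s

4.7294


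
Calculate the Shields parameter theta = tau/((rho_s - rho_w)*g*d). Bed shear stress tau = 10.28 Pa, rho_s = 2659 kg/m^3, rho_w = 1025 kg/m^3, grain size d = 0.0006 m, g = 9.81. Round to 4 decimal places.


theta = tau / ((rho_s - rho_w) * g * d)
rho_s - rho_w = 2659 - 1025 = 1634
Denominator = 1634 * 9.81 * 0.0006 = 9.617724
theta = 10.28 / 9.617724
theta = 1.0689

1.0689


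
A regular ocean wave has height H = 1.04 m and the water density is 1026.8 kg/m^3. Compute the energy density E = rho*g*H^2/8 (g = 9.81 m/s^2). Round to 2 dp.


E = (1/8) * rho * g * H^2
E = (1/8) * 1026.8 * 9.81 * 1.04^2
E = 0.125 * 1026.8 * 9.81 * 1.0816
E = 1361.86 J/m^2

1361.86


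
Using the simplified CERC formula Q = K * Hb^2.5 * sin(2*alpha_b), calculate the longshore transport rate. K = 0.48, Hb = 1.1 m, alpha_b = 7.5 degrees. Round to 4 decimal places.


Q = K * Hb^2.5 * sin(2 * alpha_b)
Hb^2.5 = 1.1^2.5 = 1.269059
sin(2 * 7.5) = sin(15.0) = 0.258819
Q = 0.48 * 1.269059 * 0.258819
Q = 0.1577 m^3/s

0.1577


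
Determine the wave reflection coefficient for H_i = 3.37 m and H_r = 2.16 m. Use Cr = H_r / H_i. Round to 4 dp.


Cr = H_r / H_i
Cr = 2.16 / 3.37
Cr = 0.6409

0.6409


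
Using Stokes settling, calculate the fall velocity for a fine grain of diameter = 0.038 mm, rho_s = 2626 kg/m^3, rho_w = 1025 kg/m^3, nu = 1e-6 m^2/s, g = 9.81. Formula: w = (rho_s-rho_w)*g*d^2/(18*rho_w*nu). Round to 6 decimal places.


w = (rho_s - rho_w) * g * d^2 / (18 * rho_w * nu)
d = 0.038 mm = 0.000038 m
rho_s - rho_w = 2626 - 1025 = 1601
Numerator = 1601 * 9.81 * (0.000038)^2 = 0.000022679190
Denominator = 18 * 1025 * 1e-6 = 0.018450
w = 0.001229 m/s

0.001229


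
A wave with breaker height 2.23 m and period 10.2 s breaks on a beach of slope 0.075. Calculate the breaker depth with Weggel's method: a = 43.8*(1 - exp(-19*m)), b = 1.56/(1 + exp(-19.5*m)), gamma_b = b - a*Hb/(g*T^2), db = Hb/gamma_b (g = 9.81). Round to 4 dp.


a = 43.8 * (1 - exp(-19 * m))
exp(-19 * 0.075) = exp(-1.4250) = 0.240508
a = 43.8 * (1 - 0.240508) = 33.265729
b = 1.56 / (1 + exp(-19.5 * m))
exp(-19.5 * 0.075) = exp(-1.4625) = 0.231656
b = 1.56 / (1 + 0.231656) = 1.266587
Hb / (g * T^2) = 2.23 / (9.81 * 10.2^2) = 2.23 / 1020.6324 = 0.00218492
gamma_b = b - a * Hb/(g*T^2) = 1.266587 - 33.265729 * 0.00218492 = 1.193904
db = Hb / gamma_b = 2.23 / 1.193904
db = 1.8678 m

1.8678


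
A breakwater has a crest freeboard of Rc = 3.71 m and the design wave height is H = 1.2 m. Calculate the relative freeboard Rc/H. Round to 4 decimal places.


Relative freeboard = Rc / H
= 3.71 / 1.2
= 3.0917

3.0917


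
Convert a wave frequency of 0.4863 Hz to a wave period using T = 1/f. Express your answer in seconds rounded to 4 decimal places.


T = 1 / f
T = 1 / 0.4863
T = 2.0563 s

2.0563


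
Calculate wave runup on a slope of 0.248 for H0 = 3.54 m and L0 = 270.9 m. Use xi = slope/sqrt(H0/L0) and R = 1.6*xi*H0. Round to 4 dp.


xi = slope / sqrt(H0/L0)
H0/L0 = 3.54/270.9 = 0.013068
sqrt(0.013068) = 0.114313
xi = 0.248 / 0.114313 = 2.169475
R = 1.6 * xi * H0 = 1.6 * 2.169475 * 3.54
R = 12.2879 m

12.2879


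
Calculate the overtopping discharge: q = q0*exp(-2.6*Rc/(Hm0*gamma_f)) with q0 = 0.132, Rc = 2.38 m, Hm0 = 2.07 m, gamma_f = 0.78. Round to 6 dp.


q = q0 * exp(-2.6 * Rc / (Hm0 * gamma_f))
Exponent = -2.6 * 2.38 / (2.07 * 0.78)
= -2.6 * 2.38 / 1.6146
= -3.832528
exp(-3.832528) = 0.021655
q = 0.132 * 0.021655
q = 0.002858 m^3/s/m

0.002858


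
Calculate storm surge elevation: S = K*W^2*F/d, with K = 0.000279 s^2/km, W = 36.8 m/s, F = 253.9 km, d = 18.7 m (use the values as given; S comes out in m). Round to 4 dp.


S = K * W^2 * F / d
W^2 = 36.8^2 = 1354.24
S = 0.000279 * 1354.24 * 253.9 / 18.7
Numerator = 0.000279 * 1354.24 * 253.9 = 95.931789
S = 95.931789 / 18.7 = 5.1300 m

5.1300


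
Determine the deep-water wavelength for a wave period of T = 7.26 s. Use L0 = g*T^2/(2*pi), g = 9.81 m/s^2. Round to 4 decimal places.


L0 = g * T^2 / (2 * pi)
L0 = 9.81 * 7.26^2 / (2 * pi)
L0 = 9.81 * 52.7076 / 6.28319
L0 = 517.0616 / 6.28319
L0 = 82.2929 m

82.2929


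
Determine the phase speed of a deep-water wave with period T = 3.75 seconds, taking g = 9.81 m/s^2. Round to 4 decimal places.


We use the deep-water celerity formula:
C = g * T / (2 * pi)
C = 9.81 * 3.75 / (2 * 3.14159...)
C = 36.787500 / 6.283185
C = 5.8549 m/s

5.8549


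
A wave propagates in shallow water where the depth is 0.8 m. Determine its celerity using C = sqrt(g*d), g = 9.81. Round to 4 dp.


Using the shallow-water approximation:
C = sqrt(g * d) = sqrt(9.81 * 0.8)
C = sqrt(7.8480)
C = 2.8014 m/s

2.8014


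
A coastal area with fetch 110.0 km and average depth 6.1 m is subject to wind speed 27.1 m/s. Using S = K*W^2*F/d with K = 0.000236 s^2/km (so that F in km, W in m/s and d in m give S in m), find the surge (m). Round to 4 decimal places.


S = K * W^2 * F / d
W^2 = 27.1^2 = 734.41
S = 0.000236 * 734.41 * 110.0 / 6.1
Numerator = 0.000236 * 734.41 * 110.0 = 19.065284
S = 19.065284 / 6.1 = 3.1255 m

3.1255


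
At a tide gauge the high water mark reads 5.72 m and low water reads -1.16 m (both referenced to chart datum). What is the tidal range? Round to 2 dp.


Tidal range = High water - Low water
Tidal range = 5.72 - (-1.16)
Tidal range = 6.88 m

6.88


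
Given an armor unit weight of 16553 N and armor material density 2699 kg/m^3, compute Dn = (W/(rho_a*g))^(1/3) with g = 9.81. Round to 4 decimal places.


V = W / (rho_a * g)
V = 16553 / (2699 * 9.81)
V = 16553 / 26477.19
V = 0.625180 m^3
Dn = V^(1/3) = 0.625180^(1/3)
Dn = 0.8551 m

0.8551


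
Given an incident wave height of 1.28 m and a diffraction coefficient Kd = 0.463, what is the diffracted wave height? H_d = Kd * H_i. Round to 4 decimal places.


H_d = Kd * H_i
H_d = 0.463 * 1.28
H_d = 0.5926 m

0.5926


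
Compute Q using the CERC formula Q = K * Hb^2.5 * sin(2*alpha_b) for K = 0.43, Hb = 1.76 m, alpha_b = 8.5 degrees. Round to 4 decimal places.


Q = K * Hb^2.5 * sin(2 * alpha_b)
Hb^2.5 = 1.76^2.5 = 4.109431
sin(2 * 8.5) = sin(17.0) = 0.292372
Q = 0.43 * 4.109431 * 0.292372
Q = 0.5166 m^3/s

0.5166


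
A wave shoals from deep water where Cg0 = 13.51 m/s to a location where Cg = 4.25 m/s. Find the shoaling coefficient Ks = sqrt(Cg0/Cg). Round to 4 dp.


Ks = sqrt(Cg0 / Cg)
Ks = sqrt(13.51 / 4.25)
Ks = sqrt(3.1788)
Ks = 1.7829

1.7829


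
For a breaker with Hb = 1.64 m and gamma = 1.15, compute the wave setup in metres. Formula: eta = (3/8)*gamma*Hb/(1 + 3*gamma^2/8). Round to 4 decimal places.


eta = (3/8) * gamma * Hb / (1 + 3*gamma^2/8)
Numerator = (3/8) * 1.15 * 1.64 = 0.707250
Denominator = 1 + 3*1.15^2/8 = 1 + 0.495938 = 1.495938
eta = 0.707250 / 1.495938
eta = 0.4728 m

0.4728


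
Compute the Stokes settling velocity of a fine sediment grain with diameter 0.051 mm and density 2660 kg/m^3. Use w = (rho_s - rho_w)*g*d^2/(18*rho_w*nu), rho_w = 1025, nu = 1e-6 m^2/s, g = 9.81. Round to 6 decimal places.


w = (rho_s - rho_w) * g * d^2 / (18 * rho_w * nu)
d = 0.051 mm = 0.000051 m
rho_s - rho_w = 2660 - 1025 = 1635
Numerator = 1635 * 9.81 * (0.000051)^2 = 0.000041718349
Denominator = 18 * 1025 * 1e-6 = 0.018450
w = 0.002261 m/s

0.002261


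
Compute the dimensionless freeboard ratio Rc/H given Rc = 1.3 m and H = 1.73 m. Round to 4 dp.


Relative freeboard = Rc / H
= 1.3 / 1.73
= 0.7514

0.7514


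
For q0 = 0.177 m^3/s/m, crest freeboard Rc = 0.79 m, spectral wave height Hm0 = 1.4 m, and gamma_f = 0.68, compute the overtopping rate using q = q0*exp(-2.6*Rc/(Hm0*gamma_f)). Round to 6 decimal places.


q = q0 * exp(-2.6 * Rc / (Hm0 * gamma_f))
Exponent = -2.6 * 0.79 / (1.4 * 0.68)
= -2.6 * 0.79 / 0.9520
= -2.157563
exp(-2.157563) = 0.115607
q = 0.177 * 0.115607
q = 0.020462 m^3/s/m

0.020462


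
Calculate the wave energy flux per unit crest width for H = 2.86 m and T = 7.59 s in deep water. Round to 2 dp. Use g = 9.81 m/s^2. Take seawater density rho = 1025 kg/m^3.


P = rho * g^2 * H^2 * T / (32 * pi)
P = 1025 * 9.81^2 * 2.86^2 * 7.59 / (32 * pi)
P = 1025 * 96.2361 * 8.1796 * 7.59 / 100.53096
P = 60916.63 W/m

60916.63


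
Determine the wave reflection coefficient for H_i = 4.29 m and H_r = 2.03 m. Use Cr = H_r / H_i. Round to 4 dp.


Cr = H_r / H_i
Cr = 2.03 / 4.29
Cr = 0.4732

0.4732


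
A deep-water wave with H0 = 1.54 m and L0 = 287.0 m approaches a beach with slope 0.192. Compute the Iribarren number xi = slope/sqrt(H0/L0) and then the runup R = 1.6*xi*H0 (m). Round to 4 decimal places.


xi = slope / sqrt(H0/L0)
H0/L0 = 1.54/287.0 = 0.005366
sqrt(0.005366) = 0.073252
xi = 0.192 / 0.073252 = 2.621089
R = 1.6 * xi * H0 = 1.6 * 2.621089 * 1.54
R = 6.4584 m

6.4584


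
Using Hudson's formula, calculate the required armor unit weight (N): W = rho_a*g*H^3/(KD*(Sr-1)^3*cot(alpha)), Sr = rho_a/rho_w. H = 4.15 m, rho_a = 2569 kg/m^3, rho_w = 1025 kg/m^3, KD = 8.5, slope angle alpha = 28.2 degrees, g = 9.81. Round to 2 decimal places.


Sr = rho_a / rho_w = 2569 / 1025 = 2.506341
(Sr - 1) = 1.506341
(Sr - 1)^3 = 3.417986
cot(28.2) = 1 / tan(28.2) = 1 / 0.536195 = 1.864992
Numerator = 2569 * 9.81 * 4.15^3 = 1801264.1347
Denominator = 8.5 * 3.417986 * 1.864992 = 54.183396
W = 1801264.1347 / 54.183396
W = 33243.84 N

33243.84


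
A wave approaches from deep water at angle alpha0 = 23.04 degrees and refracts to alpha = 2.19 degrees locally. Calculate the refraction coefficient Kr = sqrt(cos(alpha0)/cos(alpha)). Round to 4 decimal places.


Kr = sqrt(cos(alpha0) / cos(alpha))
cos(23.04) = 0.920232
cos(2.19) = 0.999270
Kr = sqrt(0.920232 / 0.999270)
Kr = sqrt(0.920904)
Kr = 0.9596

0.9596


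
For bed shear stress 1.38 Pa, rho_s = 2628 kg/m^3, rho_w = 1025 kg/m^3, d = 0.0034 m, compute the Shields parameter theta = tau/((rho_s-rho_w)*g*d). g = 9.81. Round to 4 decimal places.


theta = tau / ((rho_s - rho_w) * g * d)
rho_s - rho_w = 2628 - 1025 = 1603
Denominator = 1603 * 9.81 * 0.0034 = 53.466462
theta = 1.38 / 53.466462
theta = 0.0258

0.0258


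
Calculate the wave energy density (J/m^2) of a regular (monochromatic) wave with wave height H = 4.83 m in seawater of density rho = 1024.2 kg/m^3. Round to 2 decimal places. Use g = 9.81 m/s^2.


E = (1/8) * rho * g * H^2
E = (1/8) * 1024.2 * 9.81 * 4.83^2
E = 0.125 * 1024.2 * 9.81 * 23.3289
E = 29299.35 J/m^2

29299.35


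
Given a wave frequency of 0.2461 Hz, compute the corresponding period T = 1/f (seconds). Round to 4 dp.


T = 1 / f
T = 1 / 0.2461
T = 4.0634 s

4.0634


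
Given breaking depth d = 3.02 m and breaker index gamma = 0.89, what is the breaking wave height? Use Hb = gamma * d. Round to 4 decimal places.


Hb = gamma * d
Hb = 0.89 * 3.02
Hb = 2.6878 m

2.6878


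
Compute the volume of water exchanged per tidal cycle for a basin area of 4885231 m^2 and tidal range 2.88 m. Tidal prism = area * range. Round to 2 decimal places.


Tidal prism = Area * Tidal range
P = 4885231 * 2.88
P = 14069465.28 m^3

14069465.28


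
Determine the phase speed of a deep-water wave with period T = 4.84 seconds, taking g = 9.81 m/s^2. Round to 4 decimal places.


We use the deep-water celerity formula:
C = g * T / (2 * pi)
C = 9.81 * 4.84 / (2 * 3.14159...)
C = 47.480400 / 6.283185
C = 7.5567 m/s

7.5567


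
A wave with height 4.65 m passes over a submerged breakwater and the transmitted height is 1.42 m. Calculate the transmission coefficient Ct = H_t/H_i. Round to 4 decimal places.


Ct = H_t / H_i
Ct = 1.42 / 4.65
Ct = 0.3054

0.3054


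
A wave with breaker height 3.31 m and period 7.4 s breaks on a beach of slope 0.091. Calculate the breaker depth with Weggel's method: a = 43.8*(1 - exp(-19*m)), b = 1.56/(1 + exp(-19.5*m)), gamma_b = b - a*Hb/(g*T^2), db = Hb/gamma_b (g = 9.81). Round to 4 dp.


a = 43.8 * (1 - exp(-19 * m))
exp(-19 * 0.091) = exp(-1.7290) = 0.177462
a = 43.8 * (1 - 0.177462) = 36.027174
b = 1.56 / (1 + exp(-19.5 * m))
exp(-19.5 * 0.091) = exp(-1.7745) = 0.169568
b = 1.56 / (1 + 0.169568) = 1.333826
Hb / (g * T^2) = 3.31 / (9.81 * 7.4^2) = 3.31 / 537.1956 = 0.00616163
gamma_b = b - a * Hb/(g*T^2) = 1.333826 - 36.027174 * 0.00616163 = 1.111840
db = Hb / gamma_b = 3.31 / 1.111840
db = 2.9770 m

2.9770


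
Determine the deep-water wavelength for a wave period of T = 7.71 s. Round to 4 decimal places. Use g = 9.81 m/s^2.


L0 = g * T^2 / (2 * pi)
L0 = 9.81 * 7.71^2 / (2 * pi)
L0 = 9.81 * 59.4441 / 6.28319
L0 = 583.1466 / 6.28319
L0 = 92.8107 m

92.8107


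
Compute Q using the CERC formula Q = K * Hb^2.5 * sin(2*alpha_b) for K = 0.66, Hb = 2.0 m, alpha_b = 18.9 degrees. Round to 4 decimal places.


Q = K * Hb^2.5 * sin(2 * alpha_b)
Hb^2.5 = 2.0^2.5 = 5.656854
sin(2 * 18.9) = sin(37.8) = 0.612907
Q = 0.66 * 5.656854 * 0.612907
Q = 2.2883 m^3/s

2.2883


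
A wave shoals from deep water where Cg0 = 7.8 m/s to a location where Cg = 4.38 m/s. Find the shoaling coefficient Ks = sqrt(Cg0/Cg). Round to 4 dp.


Ks = sqrt(Cg0 / Cg)
Ks = sqrt(7.8 / 4.38)
Ks = sqrt(1.7808)
Ks = 1.3345

1.3345


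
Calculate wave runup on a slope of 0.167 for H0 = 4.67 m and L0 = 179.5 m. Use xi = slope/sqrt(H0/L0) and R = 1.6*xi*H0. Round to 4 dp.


xi = slope / sqrt(H0/L0)
H0/L0 = 4.67/179.5 = 0.026017
sqrt(0.026017) = 0.161297
xi = 0.167 / 0.161297 = 1.035357
R = 1.6 * xi * H0 = 1.6 * 1.035357 * 4.67
R = 7.7362 m

7.7362


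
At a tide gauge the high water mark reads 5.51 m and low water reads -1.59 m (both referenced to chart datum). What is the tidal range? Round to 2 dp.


Tidal range = High water - Low water
Tidal range = 5.51 - (-1.59)
Tidal range = 7.10 m

7.10


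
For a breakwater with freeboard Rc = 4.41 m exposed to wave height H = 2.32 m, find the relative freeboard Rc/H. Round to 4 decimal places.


Relative freeboard = Rc / H
= 4.41 / 2.32
= 1.9009

1.9009


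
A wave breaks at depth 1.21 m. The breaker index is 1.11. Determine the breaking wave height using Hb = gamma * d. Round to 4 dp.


Hb = gamma * d
Hb = 1.11 * 1.21
Hb = 1.3431 m

1.3431


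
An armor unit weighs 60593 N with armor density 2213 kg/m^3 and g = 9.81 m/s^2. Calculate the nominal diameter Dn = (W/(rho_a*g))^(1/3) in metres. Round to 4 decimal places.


V = W / (rho_a * g)
V = 60593 / (2213 * 9.81)
V = 60593 / 21709.53
V = 2.791078 m^3
Dn = V^(1/3) = 2.791078^(1/3)
Dn = 1.4080 m

1.4080


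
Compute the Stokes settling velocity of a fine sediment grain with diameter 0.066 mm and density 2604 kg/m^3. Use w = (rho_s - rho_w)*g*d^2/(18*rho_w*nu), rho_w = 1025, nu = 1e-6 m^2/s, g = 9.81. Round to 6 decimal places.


w = (rho_s - rho_w) * g * d^2 / (18 * rho_w * nu)
d = 0.066 mm = 0.000066 m
rho_s - rho_w = 2604 - 1025 = 1579
Numerator = 1579 * 9.81 * (0.000066)^2 = 0.000067474396
Denominator = 18 * 1025 * 1e-6 = 0.018450
w = 0.003657 m/s

0.003657


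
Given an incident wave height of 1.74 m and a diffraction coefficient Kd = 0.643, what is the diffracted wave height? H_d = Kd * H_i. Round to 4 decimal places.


H_d = Kd * H_i
H_d = 0.643 * 1.74
H_d = 1.1188 m

1.1188


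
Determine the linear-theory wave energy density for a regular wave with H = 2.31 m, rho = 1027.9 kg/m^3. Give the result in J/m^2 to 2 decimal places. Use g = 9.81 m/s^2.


E = (1/8) * rho * g * H^2
E = (1/8) * 1027.9 * 9.81 * 2.31^2
E = 0.125 * 1027.9 * 9.81 * 5.3361
E = 6725.95 J/m^2

6725.95


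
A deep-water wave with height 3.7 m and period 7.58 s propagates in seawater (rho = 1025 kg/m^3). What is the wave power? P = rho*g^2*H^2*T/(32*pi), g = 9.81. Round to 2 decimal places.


P = rho * g^2 * H^2 * T / (32 * pi)
P = 1025 * 9.81^2 * 3.7^2 * 7.58 / (32 * pi)
P = 1025 * 96.2361 * 13.6900 * 7.58 / 100.53096
P = 101820.37 W/m

101820.37


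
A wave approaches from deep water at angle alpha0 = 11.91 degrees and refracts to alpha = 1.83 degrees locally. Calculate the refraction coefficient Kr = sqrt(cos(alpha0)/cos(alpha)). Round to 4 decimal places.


Kr = sqrt(cos(alpha0) / cos(alpha))
cos(11.91) = 0.978473
cos(1.83) = 0.999490
Kr = sqrt(0.978473 / 0.999490)
Kr = sqrt(0.978972)
Kr = 0.9894

0.9894


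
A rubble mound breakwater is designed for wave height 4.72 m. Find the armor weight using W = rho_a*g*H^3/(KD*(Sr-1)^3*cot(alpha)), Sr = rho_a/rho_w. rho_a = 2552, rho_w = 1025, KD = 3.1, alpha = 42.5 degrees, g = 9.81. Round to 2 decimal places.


Sr = rho_a / rho_w = 2552 / 1025 = 2.489756
(Sr - 1) = 1.489756
(Sr - 1)^3 = 3.306325
cot(42.5) = 1 / tan(42.5) = 1 / 0.916331 = 1.091309
Numerator = 2552 * 9.81 * 4.72^3 = 2632544.2102
Denominator = 3.1 * 3.306325 * 1.091309 = 11.185483
W = 2632544.2102 / 11.185483
W = 235353.64 N

235353.64


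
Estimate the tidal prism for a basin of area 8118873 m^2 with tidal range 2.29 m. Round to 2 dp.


Tidal prism = Area * Tidal range
P = 8118873 * 2.29
P = 18592219.17 m^3

18592219.17


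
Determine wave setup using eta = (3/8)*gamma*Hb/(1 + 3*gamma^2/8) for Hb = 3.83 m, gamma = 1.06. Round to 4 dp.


eta = (3/8) * gamma * Hb / (1 + 3*gamma^2/8)
Numerator = (3/8) * 1.06 * 3.83 = 1.522425
Denominator = 1 + 3*1.06^2/8 = 1 + 0.421350 = 1.421350
eta = 1.522425 / 1.421350
eta = 1.0711 m

1.0711


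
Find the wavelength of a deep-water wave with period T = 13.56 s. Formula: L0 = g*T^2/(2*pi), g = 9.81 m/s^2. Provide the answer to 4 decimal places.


L0 = g * T^2 / (2 * pi)
L0 = 9.81 * 13.56^2 / (2 * pi)
L0 = 9.81 * 183.8736 / 6.28319
L0 = 1803.8000 / 6.28319
L0 = 287.0837 m

287.0837


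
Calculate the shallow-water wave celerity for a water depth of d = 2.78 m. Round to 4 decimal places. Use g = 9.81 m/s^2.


Using the shallow-water approximation:
C = sqrt(g * d) = sqrt(9.81 * 2.78)
C = sqrt(27.2718)
C = 5.2222 m/s

5.2222


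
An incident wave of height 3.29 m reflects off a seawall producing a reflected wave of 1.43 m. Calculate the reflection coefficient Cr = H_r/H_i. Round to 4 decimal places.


Cr = H_r / H_i
Cr = 1.43 / 3.29
Cr = 0.4347

0.4347


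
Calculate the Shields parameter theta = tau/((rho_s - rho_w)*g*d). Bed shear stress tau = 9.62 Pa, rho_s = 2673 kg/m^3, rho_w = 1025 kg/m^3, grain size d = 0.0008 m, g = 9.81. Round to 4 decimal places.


theta = tau / ((rho_s - rho_w) * g * d)
rho_s - rho_w = 2673 - 1025 = 1648
Denominator = 1648 * 9.81 * 0.0008 = 12.933504
theta = 9.62 / 12.933504
theta = 0.7438

0.7438


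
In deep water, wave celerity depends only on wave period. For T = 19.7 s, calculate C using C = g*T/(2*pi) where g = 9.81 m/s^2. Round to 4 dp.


We use the deep-water celerity formula:
C = g * T / (2 * pi)
C = 9.81 * 19.7 / (2 * 3.14159...)
C = 193.257000 / 6.283185
C = 30.7578 m/s

30.7578


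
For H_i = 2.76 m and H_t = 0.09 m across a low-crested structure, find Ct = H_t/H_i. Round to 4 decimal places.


Ct = H_t / H_i
Ct = 0.09 / 2.76
Ct = 0.0326

0.0326


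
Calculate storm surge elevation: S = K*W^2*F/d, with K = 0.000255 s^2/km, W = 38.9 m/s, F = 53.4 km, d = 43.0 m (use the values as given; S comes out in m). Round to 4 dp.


S = K * W^2 * F / d
W^2 = 38.9^2 = 1513.21
S = 0.000255 * 1513.21 * 53.4 / 43.0
Numerator = 0.000255 * 1513.21 * 53.4 = 20.605381
S = 20.605381 / 43.0 = 0.4792 m

0.4792


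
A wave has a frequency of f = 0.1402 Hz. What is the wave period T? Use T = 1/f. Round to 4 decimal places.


T = 1 / f
T = 1 / 0.1402
T = 7.1327 s

7.1327


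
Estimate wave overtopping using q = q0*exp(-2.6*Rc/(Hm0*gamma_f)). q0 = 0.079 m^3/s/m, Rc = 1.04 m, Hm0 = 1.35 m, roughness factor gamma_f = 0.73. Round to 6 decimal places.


q = q0 * exp(-2.6 * Rc / (Hm0 * gamma_f))
Exponent = -2.6 * 1.04 / (1.35 * 0.73)
= -2.6 * 1.04 / 0.9855
= -2.743785
exp(-2.743785) = 0.064326
q = 0.079 * 0.064326
q = 0.005082 m^3/s/m

0.005082


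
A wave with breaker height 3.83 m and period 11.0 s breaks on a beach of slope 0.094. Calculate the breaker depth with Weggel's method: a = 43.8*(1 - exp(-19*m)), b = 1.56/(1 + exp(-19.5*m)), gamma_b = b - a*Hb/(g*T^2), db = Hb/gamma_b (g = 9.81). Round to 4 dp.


a = 43.8 * (1 - exp(-19 * m))
exp(-19 * 0.094) = exp(-1.7860) = 0.167629
a = 43.8 * (1 - 0.167629) = 36.457835
b = 1.56 / (1 + exp(-19.5 * m))
exp(-19.5 * 0.094) = exp(-1.8330) = 0.159933
b = 1.56 / (1 + 0.159933) = 1.344905
Hb / (g * T^2) = 3.83 / (9.81 * 11.0^2) = 3.83 / 1187.0100 = 0.00322659
gamma_b = b - a * Hb/(g*T^2) = 1.344905 - 36.457835 * 0.00322659 = 1.227271
db = Hb / gamma_b = 3.83 / 1.227271
db = 3.1207 m

3.1207


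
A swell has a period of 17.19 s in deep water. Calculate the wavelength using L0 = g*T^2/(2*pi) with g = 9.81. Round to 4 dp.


L0 = g * T^2 / (2 * pi)
L0 = 9.81 * 17.19^2 / (2 * pi)
L0 = 9.81 * 295.4961 / 6.28319
L0 = 2898.8167 / 6.28319
L0 = 461.3610 m

461.3610


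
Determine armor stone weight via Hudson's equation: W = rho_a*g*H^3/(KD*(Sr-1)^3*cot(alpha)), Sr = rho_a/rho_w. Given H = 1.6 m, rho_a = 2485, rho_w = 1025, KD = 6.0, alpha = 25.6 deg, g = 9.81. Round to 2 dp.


Sr = rho_a / rho_w = 2485 / 1025 = 2.424390
(Sr - 1) = 1.424390
(Sr - 1)^3 = 2.889928
cot(25.6) = 1 / tan(25.6) = 1 / 0.479120 = 2.087161
Numerator = 2485 * 9.81 * 1.6^3 = 99851.6736
Denominator = 6.0 * 2.889928 * 2.087161 = 36.190466
W = 99851.6736 / 36.190466
W = 2759.06 N

2759.06


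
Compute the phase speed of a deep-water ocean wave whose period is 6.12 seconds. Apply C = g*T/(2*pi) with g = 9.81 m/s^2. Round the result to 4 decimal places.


We use the deep-water celerity formula:
C = g * T / (2 * pi)
C = 9.81 * 6.12 / (2 * 3.14159...)
C = 60.037200 / 6.283185
C = 9.5552 m/s

9.5552


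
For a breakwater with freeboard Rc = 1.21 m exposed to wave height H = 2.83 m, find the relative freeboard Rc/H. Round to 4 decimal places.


Relative freeboard = Rc / H
= 1.21 / 2.83
= 0.4276

0.4276


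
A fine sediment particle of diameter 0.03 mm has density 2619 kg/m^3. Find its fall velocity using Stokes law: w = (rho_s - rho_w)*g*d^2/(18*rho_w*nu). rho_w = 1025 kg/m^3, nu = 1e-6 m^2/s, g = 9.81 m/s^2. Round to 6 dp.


w = (rho_s - rho_w) * g * d^2 / (18 * rho_w * nu)
d = 0.03 mm = 0.000030 m
rho_s - rho_w = 2619 - 1025 = 1594
Numerator = 1594 * 9.81 * (0.000030)^2 = 0.000014073426
Denominator = 18 * 1025 * 1e-6 = 0.018450
w = 0.000763 m/s

0.000763


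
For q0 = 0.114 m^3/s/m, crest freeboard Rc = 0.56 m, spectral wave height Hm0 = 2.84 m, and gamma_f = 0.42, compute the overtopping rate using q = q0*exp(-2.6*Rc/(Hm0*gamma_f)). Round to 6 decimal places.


q = q0 * exp(-2.6 * Rc / (Hm0 * gamma_f))
Exponent = -2.6 * 0.56 / (2.84 * 0.42)
= -2.6 * 0.56 / 1.1928
= -1.220657
exp(-1.220657) = 0.295036
q = 0.114 * 0.295036
q = 0.033634 m^3/s/m

0.033634


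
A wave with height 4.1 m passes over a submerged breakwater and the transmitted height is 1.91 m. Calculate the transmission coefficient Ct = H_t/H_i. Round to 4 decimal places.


Ct = H_t / H_i
Ct = 1.91 / 4.1
Ct = 0.4659

0.4659


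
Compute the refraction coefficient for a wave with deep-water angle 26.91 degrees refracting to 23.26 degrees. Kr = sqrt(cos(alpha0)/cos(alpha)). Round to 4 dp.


Kr = sqrt(cos(alpha0) / cos(alpha))
cos(26.91) = 0.891719
cos(23.26) = 0.918722
Kr = sqrt(0.891719 / 0.918722)
Kr = sqrt(0.970607)
Kr = 0.9852

0.9852


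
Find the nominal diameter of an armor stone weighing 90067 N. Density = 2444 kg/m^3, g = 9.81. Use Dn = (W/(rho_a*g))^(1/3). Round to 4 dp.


V = W / (rho_a * g)
V = 90067 / (2444 * 9.81)
V = 90067 / 23975.64
V = 3.756605 m^3
Dn = V^(1/3) = 3.756605^(1/3)
Dn = 1.5545 m

1.5545


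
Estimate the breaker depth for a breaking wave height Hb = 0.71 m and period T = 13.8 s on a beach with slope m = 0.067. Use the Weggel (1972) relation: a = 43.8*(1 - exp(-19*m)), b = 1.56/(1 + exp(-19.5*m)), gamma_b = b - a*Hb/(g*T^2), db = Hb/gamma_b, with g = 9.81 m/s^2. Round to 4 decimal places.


a = 43.8 * (1 - exp(-19 * m))
exp(-19 * 0.067) = exp(-1.2730) = 0.279990
a = 43.8 * (1 - 0.279990) = 31.536421
b = 1.56 / (1 + exp(-19.5 * m))
exp(-19.5 * 0.067) = exp(-1.3065) = 0.270766
b = 1.56 / (1 + 0.270766) = 1.227606
Hb / (g * T^2) = 0.71 / (9.81 * 13.8^2) = 0.71 / 1868.2164 = 0.00038004
gamma_b = b - a * Hb/(g*T^2) = 1.227606 - 31.536421 * 0.00038004 = 1.215621
db = Hb / gamma_b = 0.71 / 1.215621
db = 0.5841 m

0.5841


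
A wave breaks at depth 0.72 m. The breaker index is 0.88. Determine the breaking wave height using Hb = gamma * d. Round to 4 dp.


Hb = gamma * d
Hb = 0.88 * 0.72
Hb = 0.6336 m

0.6336


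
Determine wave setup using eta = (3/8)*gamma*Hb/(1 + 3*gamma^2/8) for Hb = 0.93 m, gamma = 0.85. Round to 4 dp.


eta = (3/8) * gamma * Hb / (1 + 3*gamma^2/8)
Numerator = (3/8) * 0.85 * 0.93 = 0.296438
Denominator = 1 + 3*0.85^2/8 = 1 + 0.270938 = 1.270938
eta = 0.296438 / 1.270938
eta = 0.2332 m

0.2332


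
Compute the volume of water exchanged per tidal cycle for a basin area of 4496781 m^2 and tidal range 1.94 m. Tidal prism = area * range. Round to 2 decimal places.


Tidal prism = Area * Tidal range
P = 4496781 * 1.94
P = 8723755.14 m^3

8723755.14


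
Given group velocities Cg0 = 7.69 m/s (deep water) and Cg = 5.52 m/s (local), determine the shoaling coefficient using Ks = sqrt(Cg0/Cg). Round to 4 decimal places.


Ks = sqrt(Cg0 / Cg)
Ks = sqrt(7.69 / 5.52)
Ks = sqrt(1.3931)
Ks = 1.1803

1.1803


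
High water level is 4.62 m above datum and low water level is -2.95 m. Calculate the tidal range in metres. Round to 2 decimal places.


Tidal range = High water - Low water
Tidal range = 4.62 - (-2.95)
Tidal range = 7.57 m

7.57


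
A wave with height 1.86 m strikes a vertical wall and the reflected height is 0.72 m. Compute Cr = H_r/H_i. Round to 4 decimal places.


Cr = H_r / H_i
Cr = 0.72 / 1.86
Cr = 0.3871

0.3871


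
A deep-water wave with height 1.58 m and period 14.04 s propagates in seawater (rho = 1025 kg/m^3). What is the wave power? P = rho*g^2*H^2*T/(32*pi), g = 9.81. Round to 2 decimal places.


P = rho * g^2 * H^2 * T / (32 * pi)
P = 1025 * 9.81^2 * 1.58^2 * 14.04 / (32 * pi)
P = 1025 * 96.2361 * 2.4964 * 14.04 / 100.53096
P = 34390.88 W/m

34390.88


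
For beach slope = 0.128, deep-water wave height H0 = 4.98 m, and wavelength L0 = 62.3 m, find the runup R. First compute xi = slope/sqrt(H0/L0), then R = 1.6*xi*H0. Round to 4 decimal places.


xi = slope / sqrt(H0/L0)
H0/L0 = 4.98/62.3 = 0.079936
sqrt(0.079936) = 0.282729
xi = 0.128 / 0.282729 = 0.452730
R = 1.6 * xi * H0 = 1.6 * 0.452730 * 4.98
R = 3.6074 m

3.6074


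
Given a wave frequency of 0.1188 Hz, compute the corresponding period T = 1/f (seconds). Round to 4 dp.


T = 1 / f
T = 1 / 0.1188
T = 8.4175 s

8.4175


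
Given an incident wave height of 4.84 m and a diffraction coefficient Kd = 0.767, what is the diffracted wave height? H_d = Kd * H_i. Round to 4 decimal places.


H_d = Kd * H_i
H_d = 0.767 * 4.84
H_d = 3.7123 m

3.7123


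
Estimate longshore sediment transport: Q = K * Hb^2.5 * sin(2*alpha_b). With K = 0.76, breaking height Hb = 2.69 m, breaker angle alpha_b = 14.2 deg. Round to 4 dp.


Q = K * Hb^2.5 * sin(2 * alpha_b)
Hb^2.5 = 2.69^2.5 = 11.868086
sin(2 * 14.2) = sin(28.4) = 0.475624
Q = 0.76 * 11.868086 * 0.475624
Q = 4.2900 m^3/s

4.2900


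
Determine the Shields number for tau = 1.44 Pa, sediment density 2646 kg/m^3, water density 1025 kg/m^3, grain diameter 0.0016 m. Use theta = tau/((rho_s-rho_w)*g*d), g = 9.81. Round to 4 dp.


theta = tau / ((rho_s - rho_w) * g * d)
rho_s - rho_w = 2646 - 1025 = 1621
Denominator = 1621 * 9.81 * 0.0016 = 25.443216
theta = 1.44 / 25.443216
theta = 0.0566

0.0566


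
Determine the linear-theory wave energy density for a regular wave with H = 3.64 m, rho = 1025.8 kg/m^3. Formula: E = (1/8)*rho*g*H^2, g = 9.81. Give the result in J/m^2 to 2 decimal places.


E = (1/8) * rho * g * H^2
E = (1/8) * 1025.8 * 9.81 * 3.64^2
E = 0.125 * 1025.8 * 9.81 * 13.2496
E = 16666.50 J/m^2

16666.50


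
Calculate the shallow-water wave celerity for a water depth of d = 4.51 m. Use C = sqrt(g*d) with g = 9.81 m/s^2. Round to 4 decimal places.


Using the shallow-water approximation:
C = sqrt(g * d) = sqrt(9.81 * 4.51)
C = sqrt(44.2431)
C = 6.6515 m/s

6.6515


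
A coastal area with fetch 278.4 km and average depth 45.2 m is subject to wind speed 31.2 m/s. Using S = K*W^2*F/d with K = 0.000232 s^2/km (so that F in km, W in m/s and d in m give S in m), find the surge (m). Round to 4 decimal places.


S = K * W^2 * F / d
W^2 = 31.2^2 = 973.44
S = 0.000232 * 973.44 * 278.4 / 45.2
Numerator = 0.000232 * 973.44 * 278.4 = 62.873321
S = 62.873321 / 45.2 = 1.3910 m

1.3910


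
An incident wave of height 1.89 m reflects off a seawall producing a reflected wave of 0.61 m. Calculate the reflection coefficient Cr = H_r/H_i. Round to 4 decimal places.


Cr = H_r / H_i
Cr = 0.61 / 1.89
Cr = 0.3228

0.3228


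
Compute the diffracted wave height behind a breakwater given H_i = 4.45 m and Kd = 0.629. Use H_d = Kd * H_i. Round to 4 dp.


H_d = Kd * H_i
H_d = 0.629 * 4.45
H_d = 2.7991 m

2.7991


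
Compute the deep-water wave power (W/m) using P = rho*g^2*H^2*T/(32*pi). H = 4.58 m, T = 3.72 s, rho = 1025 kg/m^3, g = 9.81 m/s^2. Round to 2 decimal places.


P = rho * g^2 * H^2 * T / (32 * pi)
P = 1025 * 9.81^2 * 4.58^2 * 3.72 / (32 * pi)
P = 1025 * 96.2361 * 20.9764 * 3.72 / 100.53096
P = 76565.99 W/m

76565.99


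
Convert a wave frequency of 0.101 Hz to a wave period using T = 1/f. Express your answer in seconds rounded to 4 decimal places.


T = 1 / f
T = 1 / 0.101
T = 9.9010 s

9.9010


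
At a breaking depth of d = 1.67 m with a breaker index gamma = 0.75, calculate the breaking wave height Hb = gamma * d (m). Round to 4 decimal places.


Hb = gamma * d
Hb = 0.75 * 1.67
Hb = 1.2525 m

1.2525


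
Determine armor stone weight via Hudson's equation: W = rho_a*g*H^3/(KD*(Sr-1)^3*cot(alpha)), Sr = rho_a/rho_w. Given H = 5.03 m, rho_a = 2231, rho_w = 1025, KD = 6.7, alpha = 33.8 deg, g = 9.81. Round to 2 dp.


Sr = rho_a / rho_w = 2231 / 1025 = 2.176585
(Sr - 1) = 1.176585
(Sr - 1)^3 = 1.628810
cot(33.8) = 1 / tan(33.8) = 1 / 0.669442 = 1.493782
Numerator = 2231 * 9.81 * 5.03^3 = 2785303.5509
Denominator = 6.7 * 1.628810 * 1.493782 = 16.301681
W = 2785303.5509 / 16.301681
W = 170859.89 N

170859.89


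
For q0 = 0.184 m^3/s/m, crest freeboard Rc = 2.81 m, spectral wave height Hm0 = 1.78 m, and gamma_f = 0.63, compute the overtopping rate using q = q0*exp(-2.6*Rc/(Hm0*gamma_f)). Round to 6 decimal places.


q = q0 * exp(-2.6 * Rc / (Hm0 * gamma_f))
Exponent = -2.6 * 2.81 / (1.78 * 0.63)
= -2.6 * 2.81 / 1.1214
= -6.515070
exp(-6.515070) = 0.001481
q = 0.184 * 0.001481
q = 0.000272 m^3/s/m

0.000272


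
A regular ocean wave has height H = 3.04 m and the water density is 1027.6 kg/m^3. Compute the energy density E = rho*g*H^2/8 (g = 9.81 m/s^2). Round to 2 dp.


E = (1/8) * rho * g * H^2
E = (1/8) * 1027.6 * 9.81 * 3.04^2
E = 0.125 * 1027.6 * 9.81 * 9.2416
E = 11645.29 J/m^2

11645.29


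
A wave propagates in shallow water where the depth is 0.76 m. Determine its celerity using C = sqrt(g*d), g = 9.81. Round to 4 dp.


Using the shallow-water approximation:
C = sqrt(g * d) = sqrt(9.81 * 0.76)
C = sqrt(7.4556)
C = 2.7305 m/s

2.7305


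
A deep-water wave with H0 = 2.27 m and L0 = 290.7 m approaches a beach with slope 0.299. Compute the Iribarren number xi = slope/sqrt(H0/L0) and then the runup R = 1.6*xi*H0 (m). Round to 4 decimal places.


xi = slope / sqrt(H0/L0)
H0/L0 = 2.27/290.7 = 0.007809
sqrt(0.007809) = 0.088367
xi = 0.299 / 0.088367 = 3.383614
R = 1.6 * xi * H0 = 1.6 * 3.383614 * 2.27
R = 12.2893 m

12.2893


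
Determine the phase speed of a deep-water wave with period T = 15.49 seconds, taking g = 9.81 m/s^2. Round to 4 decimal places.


We use the deep-water celerity formula:
C = g * T / (2 * pi)
C = 9.81 * 15.49 / (2 * 3.14159...)
C = 151.956900 / 6.283185
C = 24.1847 m/s

24.1847


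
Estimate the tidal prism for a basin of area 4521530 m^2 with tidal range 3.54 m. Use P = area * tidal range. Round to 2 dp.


Tidal prism = Area * Tidal range
P = 4521530 * 3.54
P = 16006216.20 m^3

16006216.20


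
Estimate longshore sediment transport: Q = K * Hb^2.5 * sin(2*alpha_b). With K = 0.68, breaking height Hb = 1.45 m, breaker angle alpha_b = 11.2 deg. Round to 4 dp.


Q = K * Hb^2.5 * sin(2 * alpha_b)
Hb^2.5 = 1.45^2.5 = 2.531745
sin(2 * 11.2) = sin(22.4) = 0.381070
Q = 0.68 * 2.531745 * 0.381070
Q = 0.6560 m^3/s

0.6560


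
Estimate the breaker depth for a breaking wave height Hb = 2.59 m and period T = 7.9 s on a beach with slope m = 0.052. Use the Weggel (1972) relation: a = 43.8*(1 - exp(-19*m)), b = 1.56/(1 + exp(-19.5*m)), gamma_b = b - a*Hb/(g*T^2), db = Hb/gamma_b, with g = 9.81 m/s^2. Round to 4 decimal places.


a = 43.8 * (1 - exp(-19 * m))
exp(-19 * 0.052) = exp(-0.9880) = 0.372321
a = 43.8 * (1 - 0.372321) = 27.492358
b = 1.56 / (1 + exp(-19.5 * m))
exp(-19.5 * 0.052) = exp(-1.0140) = 0.362765
b = 1.56 / (1 + 0.362765) = 1.144731
Hb / (g * T^2) = 2.59 / (9.81 * 7.9^2) = 2.59 / 612.2421 = 0.00423035
gamma_b = b - a * Hb/(g*T^2) = 1.144731 - 27.492358 * 0.00423035 = 1.028429
db = Hb / gamma_b = 2.59 / 1.028429
db = 2.5184 m

2.5184


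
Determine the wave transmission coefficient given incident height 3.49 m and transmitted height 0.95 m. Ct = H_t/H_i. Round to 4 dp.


Ct = H_t / H_i
Ct = 0.95 / 3.49
Ct = 0.2722

0.2722


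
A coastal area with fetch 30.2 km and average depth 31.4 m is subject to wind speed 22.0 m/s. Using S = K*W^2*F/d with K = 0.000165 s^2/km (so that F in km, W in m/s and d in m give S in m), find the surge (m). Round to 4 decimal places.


S = K * W^2 * F / d
W^2 = 22.0^2 = 484.00
S = 0.000165 * 484.00 * 30.2 / 31.4
Numerator = 0.000165 * 484.00 * 30.2 = 2.411772
S = 2.411772 / 31.4 = 0.0768 m

0.0768


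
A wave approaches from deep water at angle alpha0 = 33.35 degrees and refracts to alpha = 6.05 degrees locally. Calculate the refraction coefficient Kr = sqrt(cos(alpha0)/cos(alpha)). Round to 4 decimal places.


Kr = sqrt(cos(alpha0) / cos(alpha))
cos(33.35) = 0.835328
cos(6.05) = 0.994430
Kr = sqrt(0.835328 / 0.994430)
Kr = sqrt(0.840007)
Kr = 0.9165

0.9165


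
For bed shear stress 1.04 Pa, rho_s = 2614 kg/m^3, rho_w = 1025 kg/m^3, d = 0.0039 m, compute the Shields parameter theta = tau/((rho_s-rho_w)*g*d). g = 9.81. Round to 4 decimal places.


theta = tau / ((rho_s - rho_w) * g * d)
rho_s - rho_w = 2614 - 1025 = 1589
Denominator = 1589 * 9.81 * 0.0039 = 60.793551
theta = 1.04 / 60.793551
theta = 0.0171

0.0171


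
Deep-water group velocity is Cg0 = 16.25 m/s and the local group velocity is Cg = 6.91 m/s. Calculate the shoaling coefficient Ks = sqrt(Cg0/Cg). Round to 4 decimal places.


Ks = sqrt(Cg0 / Cg)
Ks = sqrt(16.25 / 6.91)
Ks = sqrt(2.3517)
Ks = 1.5335

1.5335


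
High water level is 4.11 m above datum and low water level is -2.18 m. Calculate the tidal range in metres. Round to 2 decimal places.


Tidal range = High water - Low water
Tidal range = 4.11 - (-2.18)
Tidal range = 6.29 m

6.29


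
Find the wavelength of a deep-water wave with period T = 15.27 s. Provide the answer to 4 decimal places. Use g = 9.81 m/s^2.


L0 = g * T^2 / (2 * pi)
L0 = 9.81 * 15.27^2 / (2 * pi)
L0 = 9.81 * 233.1729 / 6.28319
L0 = 2287.4261 / 6.28319
L0 = 364.0552 m

364.0552


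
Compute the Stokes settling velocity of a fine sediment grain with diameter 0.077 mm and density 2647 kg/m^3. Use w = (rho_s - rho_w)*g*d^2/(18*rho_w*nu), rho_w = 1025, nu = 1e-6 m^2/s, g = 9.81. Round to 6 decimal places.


w = (rho_s - rho_w) * g * d^2 / (18 * rho_w * nu)
d = 0.077 mm = 0.000077 m
rho_s - rho_w = 2647 - 1025 = 1622
Numerator = 1622 * 9.81 * (0.000077)^2 = 0.000094341181
Denominator = 18 * 1025 * 1e-6 = 0.018450
w = 0.005113 m/s

0.005113


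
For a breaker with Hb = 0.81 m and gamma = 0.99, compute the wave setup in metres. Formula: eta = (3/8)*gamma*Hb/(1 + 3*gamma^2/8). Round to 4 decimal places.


eta = (3/8) * gamma * Hb / (1 + 3*gamma^2/8)
Numerator = (3/8) * 0.99 * 0.81 = 0.300712
Denominator = 1 + 3*0.99^2/8 = 1 + 0.367538 = 1.367538
eta = 0.300712 / 1.367538
eta = 0.2199 m

0.2199


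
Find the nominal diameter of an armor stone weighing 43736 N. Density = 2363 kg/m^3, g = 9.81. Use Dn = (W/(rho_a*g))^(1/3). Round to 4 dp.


V = W / (rho_a * g)
V = 43736 / (2363 * 9.81)
V = 43736 / 23181.03
V = 1.886715 m^3
Dn = V^(1/3) = 1.886715^(1/3)
Dn = 1.2357 m

1.2357


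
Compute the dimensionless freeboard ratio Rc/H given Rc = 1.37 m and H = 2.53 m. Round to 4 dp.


Relative freeboard = Rc / H
= 1.37 / 2.53
= 0.5415

0.5415
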